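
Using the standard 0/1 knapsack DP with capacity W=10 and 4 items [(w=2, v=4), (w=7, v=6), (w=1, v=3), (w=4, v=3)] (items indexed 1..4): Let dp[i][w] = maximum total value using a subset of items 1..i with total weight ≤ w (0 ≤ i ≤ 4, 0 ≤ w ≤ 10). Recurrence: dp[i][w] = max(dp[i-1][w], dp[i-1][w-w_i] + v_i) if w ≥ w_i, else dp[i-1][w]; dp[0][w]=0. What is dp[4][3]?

i\w   0   1   2   3   4   5   6   7   8   9  10
  0   0   0   0   0   0   0   0   0   0   0   0
  1   0   0   4   4   4   4   4   4   4   4   4
  2   0   0   4   4   4   4   4   6   6  10  10
  3   0   3   4   7   7   7   7   7   9  10  13
  4   0   3   4   7   7   7   7  10  10  10  13

7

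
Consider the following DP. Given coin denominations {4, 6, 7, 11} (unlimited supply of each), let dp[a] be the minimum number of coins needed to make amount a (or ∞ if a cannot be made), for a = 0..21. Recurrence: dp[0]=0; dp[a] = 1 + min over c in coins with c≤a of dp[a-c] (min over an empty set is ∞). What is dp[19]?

3

 a  0  1  2  3  4  5  6  7  8  9 10 11 12 13 14 15 16 17 18 19 20 21
dp  0  -  -  -  1  -  1  1  2  -  2  1  2  2  2  2  3  2  2  3  3  3
(- denotes ∞ / unreachable)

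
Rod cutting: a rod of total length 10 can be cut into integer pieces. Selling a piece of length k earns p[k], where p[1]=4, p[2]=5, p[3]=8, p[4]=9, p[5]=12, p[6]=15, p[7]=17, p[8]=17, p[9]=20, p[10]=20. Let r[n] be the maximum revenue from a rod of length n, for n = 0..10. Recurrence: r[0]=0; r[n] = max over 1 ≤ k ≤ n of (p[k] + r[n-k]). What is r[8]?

   n    0    1    2    3    4    5    6    7    8    9   10
r[n]    0    4    8   12   16   20   24   28   32   36   40

32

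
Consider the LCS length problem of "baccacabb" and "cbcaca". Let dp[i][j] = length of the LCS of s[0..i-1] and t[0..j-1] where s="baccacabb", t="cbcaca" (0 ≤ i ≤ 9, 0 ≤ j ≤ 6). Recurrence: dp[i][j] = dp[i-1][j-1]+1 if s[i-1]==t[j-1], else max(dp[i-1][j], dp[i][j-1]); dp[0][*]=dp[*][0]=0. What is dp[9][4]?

3

   ''  c  b  c  a  c  a
''  0  0  0  0  0  0  0
 b  0  0  1  1  1  1  1
 a  0  0  1  1  2  2  2
 c  0  1  1  2  2  3  3
 c  0  1  1  2  2  3  3
 a  0  1  1  2  3  3  4
 c  0  1  1  2  3  4  4
 a  0  1  1  2  3  4  5
 b  0  1  2  2  3  4  5
 b  0  1  2  2  3  4  5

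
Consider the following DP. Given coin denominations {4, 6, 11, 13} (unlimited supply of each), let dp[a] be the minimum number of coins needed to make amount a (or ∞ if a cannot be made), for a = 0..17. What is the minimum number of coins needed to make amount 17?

 a  0  1  2  3  4  5  6  7  8  9 10 11 12 13 14 15 16 17
dp  0  -  -  -  1  -  1  -  2  -  2  1  2  1  3  2  3  2
(- denotes ∞ / unreachable)

2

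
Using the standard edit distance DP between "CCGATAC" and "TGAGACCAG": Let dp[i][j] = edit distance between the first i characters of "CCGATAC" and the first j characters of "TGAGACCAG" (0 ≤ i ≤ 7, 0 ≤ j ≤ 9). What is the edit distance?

   ''  T  G  A  G  A  C  C  A  G
''  0  1  2  3  4  5  6  7  8  9
 C  1  1  2  3  4  5  5  6  7  8
 C  2  2  2  3  4  5  5  5  6  7
 G  3  3  2  3  3  4  5  6  6  6
 A  4  4  3  2  3  3  4  5  6  7
 T  5  4  4  3  3  4  4  5  6  7
 A  6  5  5  4  4  3  4  5  5  6
 C  7  6  6  5  5  4  3  4  5  6

6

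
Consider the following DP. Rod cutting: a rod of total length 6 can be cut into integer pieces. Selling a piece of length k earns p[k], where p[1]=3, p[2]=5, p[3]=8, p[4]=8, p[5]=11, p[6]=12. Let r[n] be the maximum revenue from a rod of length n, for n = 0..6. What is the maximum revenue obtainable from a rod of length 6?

   n    0    1    2    3    4    5    6
r[n]    0    3    6    9   12   15   18

18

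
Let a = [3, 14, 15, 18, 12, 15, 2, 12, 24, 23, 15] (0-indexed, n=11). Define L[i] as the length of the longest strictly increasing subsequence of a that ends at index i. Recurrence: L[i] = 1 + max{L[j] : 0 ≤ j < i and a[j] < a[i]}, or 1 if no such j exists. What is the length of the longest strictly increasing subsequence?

5

   i    0    1    2    3    4    5    6    7    8    9   10
a[i]    3   14   15   18   12   15    2   12   24   23   15
L[i]    1    2    3    4    2    3    1    2    5    5    3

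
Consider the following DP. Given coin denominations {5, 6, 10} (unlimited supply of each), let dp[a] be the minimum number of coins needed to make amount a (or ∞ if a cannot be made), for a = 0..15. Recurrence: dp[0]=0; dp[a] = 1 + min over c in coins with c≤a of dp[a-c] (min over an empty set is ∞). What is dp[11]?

2

 a  0  1  2  3  4  5  6  7  8  9 10 11 12 13 14 15
dp  0  -  -  -  -  1  1  -  -  -  1  2  2  -  -  2
(- denotes ∞ / unreachable)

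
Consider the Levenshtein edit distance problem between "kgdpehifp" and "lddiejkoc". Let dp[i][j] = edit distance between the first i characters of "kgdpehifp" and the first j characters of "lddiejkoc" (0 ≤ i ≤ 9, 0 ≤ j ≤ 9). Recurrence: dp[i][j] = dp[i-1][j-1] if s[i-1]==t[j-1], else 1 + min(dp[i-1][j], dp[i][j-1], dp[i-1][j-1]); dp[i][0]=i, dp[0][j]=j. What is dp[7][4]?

   ''  l  d  d  i  e  j  k  o  c
''  0  1  2  3  4  5  6  7  8  9
 k  1  1  2  3  4  5  6  6  7  8
 g  2  2  2  3  4  5  6  7  7  8
 d  3  3  2  2  3  4  5  6  7  8
 p  4  4  3  3  3  4  5  6  7  8
 e  5  5  4  4  4  3  4  5  6  7
 h  6  6  5  5  5  4  4  5  6  7
 i  7  7  6  6  5  5  5  5  6  7
 f  8  8  7  7  6  6  6  6  6  7
 p  9  9  8  8  7  7  7  7  7  7

5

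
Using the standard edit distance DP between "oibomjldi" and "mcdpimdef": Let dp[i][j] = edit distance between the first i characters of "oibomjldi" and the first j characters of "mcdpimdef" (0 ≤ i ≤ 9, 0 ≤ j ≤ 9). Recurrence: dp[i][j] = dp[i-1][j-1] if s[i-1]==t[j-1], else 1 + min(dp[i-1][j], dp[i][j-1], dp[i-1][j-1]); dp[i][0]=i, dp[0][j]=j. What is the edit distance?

9

   ''  m  c  d  p  i  m  d  e  f
''  0  1  2  3  4  5  6  7  8  9
 o  1  1  2  3  4  5  6  7  8  9
 i  2  2  2  3  4  4  5  6  7  8
 b  3  3  3  3  4  5  5  6  7  8
 o  4  4  4  4  4  5  6  6  7  8
 m  5  4  5  5  5  5  5  6  7  8
 j  6  5  5  6  6  6  6  6  7  8
 l  7  6  6  6  7  7  7  7  7  8
 d  8  7  7  6  7  8  8  7  8  8
 i  9  8  8  7  7  7  8  8  8  9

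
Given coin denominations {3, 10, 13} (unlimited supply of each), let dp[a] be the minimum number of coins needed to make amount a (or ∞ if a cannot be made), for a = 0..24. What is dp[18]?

6

 a  0  1  2  3  4  5  6  7  8  9 10 11 12 13 14 15 16 17 18 19 20 21 22 23 24
dp  0  -  -  1  -  -  2  -  -  3  1  -  4  1  -  5  2  -  6  3  2  7  4  2  8
(- denotes ∞ / unreachable)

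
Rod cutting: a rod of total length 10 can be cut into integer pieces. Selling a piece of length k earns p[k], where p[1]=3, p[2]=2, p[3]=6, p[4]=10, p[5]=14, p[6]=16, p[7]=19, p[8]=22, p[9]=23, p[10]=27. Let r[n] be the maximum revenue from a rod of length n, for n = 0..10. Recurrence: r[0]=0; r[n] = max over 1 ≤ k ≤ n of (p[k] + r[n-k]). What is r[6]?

18

   n    0    1    2    3    4    5    6    7    8    9   10
r[n]    0    3    6    9   12   15   18   21   24   27   30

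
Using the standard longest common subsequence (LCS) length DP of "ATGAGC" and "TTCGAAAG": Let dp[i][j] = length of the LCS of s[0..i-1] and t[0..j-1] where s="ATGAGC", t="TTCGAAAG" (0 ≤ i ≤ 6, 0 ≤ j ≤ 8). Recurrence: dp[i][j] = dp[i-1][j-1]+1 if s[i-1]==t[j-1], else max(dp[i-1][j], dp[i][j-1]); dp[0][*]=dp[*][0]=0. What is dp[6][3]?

2

   ''  T  T  C  G  A  A  A  G
''  0  0  0  0  0  0  0  0  0
 A  0  0  0  0  0  1  1  1  1
 T  0  1  1  1  1  1  1  1  1
 G  0  1  1  1  2  2  2  2  2
 A  0  1  1  1  2  3  3  3  3
 G  0  1  1  1  2  3  3  3  4
 C  0  1  1  2  2  3  3  3  4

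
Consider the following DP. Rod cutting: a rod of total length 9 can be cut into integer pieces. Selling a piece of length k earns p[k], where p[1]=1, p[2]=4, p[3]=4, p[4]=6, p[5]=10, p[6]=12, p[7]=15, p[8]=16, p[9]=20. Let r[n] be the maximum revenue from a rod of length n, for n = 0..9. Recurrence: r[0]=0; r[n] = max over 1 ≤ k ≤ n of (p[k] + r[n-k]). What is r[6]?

12

   n    0    1    2    3    4    5    6    7    8    9
r[n]    0    1    4    5    8   10   12   15   16   20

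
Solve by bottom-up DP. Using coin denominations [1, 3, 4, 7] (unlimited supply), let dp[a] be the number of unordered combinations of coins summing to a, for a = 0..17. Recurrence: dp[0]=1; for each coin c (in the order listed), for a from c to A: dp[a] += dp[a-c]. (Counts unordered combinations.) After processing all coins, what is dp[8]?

after  coin     0     1     2     3     4     5     6     7     8     9    10    11    12    13    14    15    16    17
          1     1     1     1     1     1     1     1     1     1     1     1     1     1     1     1     1     1     1
          3     1     1     1     2     2     2     3     3     3     4     4     4     5     5     5     6     6     6
          4     1     1     1     2     3     3     4     5     6     7     8     9    11    12    13    15    17    18
          7     1     1     1     2     3     3     4     6     7     8    10    12    14    16    19    22    25    28

7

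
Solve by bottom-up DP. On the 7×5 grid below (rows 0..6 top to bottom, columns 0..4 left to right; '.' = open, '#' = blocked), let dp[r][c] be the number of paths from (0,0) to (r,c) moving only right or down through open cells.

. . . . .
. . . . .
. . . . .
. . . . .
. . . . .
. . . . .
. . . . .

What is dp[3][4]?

35

r\c   0   1   2   3   4
  0   1   1   1   1   1
  1   1   2   3   4   5
  2   1   3   6  10  15
  3   1   4  10  20  35
  4   1   5  15  35  70
  5   1   6  21  56 126
  6   1   7  28  84 210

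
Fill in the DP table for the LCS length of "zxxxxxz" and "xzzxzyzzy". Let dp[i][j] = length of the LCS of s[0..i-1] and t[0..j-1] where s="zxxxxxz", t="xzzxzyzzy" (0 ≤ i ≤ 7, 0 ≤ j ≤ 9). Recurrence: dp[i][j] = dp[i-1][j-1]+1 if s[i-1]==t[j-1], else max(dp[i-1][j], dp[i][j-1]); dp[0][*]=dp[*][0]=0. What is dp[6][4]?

   ''  x  z  z  x  z  y  z  z  y
''  0  0  0  0  0  0  0  0  0  0
 z  0  0  1  1  1  1  1  1  1  1
 x  0  1  1  1  2  2  2  2  2  2
 x  0  1  1  1  2  2  2  2  2  2
 x  0  1  1  1  2  2  2  2  2  2
 x  0  1  1  1  2  2  2  2  2  2
 x  0  1  1  1  2  2  2  2  2  2
 z  0  1  2  2  2  3  3  3  3  3

2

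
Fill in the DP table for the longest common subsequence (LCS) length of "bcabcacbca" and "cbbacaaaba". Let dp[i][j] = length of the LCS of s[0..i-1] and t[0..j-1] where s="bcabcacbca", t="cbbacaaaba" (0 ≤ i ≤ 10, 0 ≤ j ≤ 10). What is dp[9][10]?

   ''  c  b  b  a  c  a  a  a  b  a
''  0  0  0  0  0  0  0  0  0  0  0
 b  0  0  1  1  1  1  1  1  1  1  1
 c  0  1  1  1  1  2  2  2  2  2  2
 a  0  1  1  1  2  2  3  3  3  3  3
 b  0  1  2  2  2  2  3  3  3  4  4
 c  0  1  2  2  2  3  3  3  3  4  4
 a  0  1  2  2  3  3  4  4  4  4  5
 c  0  1  2  2  3  4  4  4  4  4  5
 b  0  1  2  3  3  4  4  4  4  5  5
 c  0  1  2  3  3  4  4  4  4  5  5
 a  0  1  2  3  4  4  5  5  5  5  6

5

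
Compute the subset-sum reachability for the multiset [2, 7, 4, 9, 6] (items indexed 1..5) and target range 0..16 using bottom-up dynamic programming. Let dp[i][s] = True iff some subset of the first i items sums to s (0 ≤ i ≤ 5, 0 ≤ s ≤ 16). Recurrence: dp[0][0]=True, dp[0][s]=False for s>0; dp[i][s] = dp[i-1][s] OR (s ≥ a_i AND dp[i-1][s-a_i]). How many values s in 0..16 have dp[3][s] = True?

i\s   0   1   2   3   4   5   6   7   8   9  10  11  12  13  14  15  16
  0   T   F   F   F   F   F   F   F   F   F   F   F   F   F   F   F   F
  1   T   F   T   F   F   F   F   F   F   F   F   F   F   F   F   F   F
  2   T   F   T   F   F   F   F   T   F   T   F   F   F   F   F   F   F
  3   T   F   T   F   T   F   T   T   F   T   F   T   F   T   F   F   F
  4   T   F   T   F   T   F   T   T   F   T   F   T   F   T   F   T   T
  5   T   F   T   F   T   F   T   T   T   T   T   T   T   T   F   T   T

8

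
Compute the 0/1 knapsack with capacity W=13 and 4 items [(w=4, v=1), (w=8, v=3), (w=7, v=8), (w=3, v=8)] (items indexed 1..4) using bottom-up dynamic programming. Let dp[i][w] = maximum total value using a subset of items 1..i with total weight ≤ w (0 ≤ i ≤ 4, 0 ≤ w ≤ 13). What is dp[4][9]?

i\w   0   1   2   3   4   5   6   7   8   9  10  11  12  13
  0   0   0   0   0   0   0   0   0   0   0   0   0   0   0
  1   0   0   0   0   1   1   1   1   1   1   1   1   1   1
  2   0   0   0   0   1   1   1   1   3   3   3   3   4   4
  3   0   0   0   0   1   1   1   8   8   8   8   9   9   9
  4   0   0   0   8   8   8   8   9   9   9  16  16  16  16

9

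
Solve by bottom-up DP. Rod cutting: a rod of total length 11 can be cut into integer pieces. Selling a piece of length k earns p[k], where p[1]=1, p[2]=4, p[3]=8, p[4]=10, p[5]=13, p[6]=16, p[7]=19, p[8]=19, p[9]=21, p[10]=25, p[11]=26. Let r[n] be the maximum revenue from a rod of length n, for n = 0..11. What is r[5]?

   n    0    1    2    3    4    5    6    7    8    9   10   11
r[n]    0    1    4    8   10   13   16   19   21   24   27   29

13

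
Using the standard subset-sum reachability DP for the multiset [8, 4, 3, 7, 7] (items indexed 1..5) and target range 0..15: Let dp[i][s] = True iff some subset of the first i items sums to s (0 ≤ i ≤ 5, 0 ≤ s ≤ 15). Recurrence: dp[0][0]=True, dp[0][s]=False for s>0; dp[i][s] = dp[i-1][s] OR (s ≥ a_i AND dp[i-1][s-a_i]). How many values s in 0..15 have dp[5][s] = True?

i\s   0   1   2   3   4   5   6   7   8   9  10  11  12  13  14  15
  0   T   F   F   F   F   F   F   F   F   F   F   F   F   F   F   F
  1   T   F   F   F   F   F   F   F   T   F   F   F   F   F   F   F
  2   T   F   F   F   T   F   F   F   T   F   F   F   T   F   F   F
  3   T   F   F   T   T   F   F   T   T   F   F   T   T   F   F   T
  4   T   F   F   T   T   F   F   T   T   F   T   T   T   F   T   T
  5   T   F   F   T   T   F   F   T   T   F   T   T   T   F   T   T

10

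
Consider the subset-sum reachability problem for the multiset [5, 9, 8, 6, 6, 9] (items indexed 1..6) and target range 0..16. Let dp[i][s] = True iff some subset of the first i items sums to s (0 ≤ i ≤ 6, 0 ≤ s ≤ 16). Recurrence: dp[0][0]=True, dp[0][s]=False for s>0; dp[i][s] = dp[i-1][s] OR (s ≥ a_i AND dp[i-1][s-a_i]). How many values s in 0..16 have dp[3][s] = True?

6

i\s   0   1   2   3   4   5   6   7   8   9  10  11  12  13  14  15  16
  0   T   F   F   F   F   F   F   F   F   F   F   F   F   F   F   F   F
  1   T   F   F   F   F   T   F   F   F   F   F   F   F   F   F   F   F
  2   T   F   F   F   F   T   F   F   F   T   F   F   F   F   T   F   F
  3   T   F   F   F   F   T   F   F   T   T   F   F   F   T   T   F   F
  4   T   F   F   F   F   T   T   F   T   T   F   T   F   T   T   T   F
  5   T   F   F   F   F   T   T   F   T   T   F   T   T   T   T   T   F
  6   T   F   F   F   F   T   T   F   T   T   F   T   T   T   T   T   F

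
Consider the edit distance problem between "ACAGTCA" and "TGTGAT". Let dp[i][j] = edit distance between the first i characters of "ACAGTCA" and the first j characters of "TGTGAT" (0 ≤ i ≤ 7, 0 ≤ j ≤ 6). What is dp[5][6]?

   ''  T  G  T  G  A  T
''  0  1  2  3  4  5  6
 A  1  1  2  3  4  4  5
 C  2  2  2  3  4  5  5
 A  3  3  3  3  4  4  5
 G  4  4  3  4  3  4  5
 T  5  4  4  3  4  4  4
 C  6  5  5  4  4  5  5
 A  7  6  6  5  5  4  5

4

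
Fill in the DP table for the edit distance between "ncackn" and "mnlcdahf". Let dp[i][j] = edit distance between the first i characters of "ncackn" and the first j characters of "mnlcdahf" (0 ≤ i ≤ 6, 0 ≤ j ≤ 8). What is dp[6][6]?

   ''  m  n  l  c  d  a  h  f
''  0  1  2  3  4  5  6  7  8
 n  1  1  1  2  3  4  5  6  7
 c  2  2  2  2  2  3  4  5  6
 a  3  3  3  3  3  3  3  4  5
 c  4  4  4  4  3  4  4  4  5
 k  5  5  5  5  4  4  5  5  5
 n  6  6  5  6  5  5  5  6  6

5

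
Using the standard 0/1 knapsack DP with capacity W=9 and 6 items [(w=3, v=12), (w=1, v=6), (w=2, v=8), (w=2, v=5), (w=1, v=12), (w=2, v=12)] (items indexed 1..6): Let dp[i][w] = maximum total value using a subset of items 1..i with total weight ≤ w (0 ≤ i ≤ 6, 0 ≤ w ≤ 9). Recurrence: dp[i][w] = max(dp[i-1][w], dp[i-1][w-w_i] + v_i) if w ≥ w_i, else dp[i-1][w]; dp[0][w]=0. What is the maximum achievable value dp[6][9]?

50

i\w   0   1   2   3   4   5   6   7   8   9
  0   0   0   0   0   0   0   0   0   0   0
  1   0   0   0  12  12  12  12  12  12  12
  2   0   6   6  12  18  18  18  18  18  18
  3   0   6   8  14  18  20  26  26  26  26
  4   0   6   8  14  18  20  26  26  31  31
  5   0  12  18  20  26  30  32  38  38  43
  6   0  12  18  24  30  32  38  42  44  50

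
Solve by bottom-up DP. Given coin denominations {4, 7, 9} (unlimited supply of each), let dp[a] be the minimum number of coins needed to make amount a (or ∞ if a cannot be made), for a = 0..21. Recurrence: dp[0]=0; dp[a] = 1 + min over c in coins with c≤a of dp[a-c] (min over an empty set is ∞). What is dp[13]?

2

 a  0  1  2  3  4  5  6  7  8  9 10 11 12 13 14 15 16 17 18 19 20 21
dp  0  -  -  -  1  -  -  1  2  1  -  2  3  2  2  3  2  3  2  4  3  3
(- denotes ∞ / unreachable)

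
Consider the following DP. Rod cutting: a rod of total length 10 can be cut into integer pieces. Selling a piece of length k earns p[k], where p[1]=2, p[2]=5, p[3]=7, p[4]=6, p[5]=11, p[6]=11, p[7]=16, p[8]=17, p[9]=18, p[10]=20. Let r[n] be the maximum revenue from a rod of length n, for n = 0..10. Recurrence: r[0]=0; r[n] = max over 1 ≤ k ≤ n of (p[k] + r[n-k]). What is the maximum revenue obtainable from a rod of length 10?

   n    0    1    2    3    4    5    6    7    8    9   10
r[n]    0    2    5    7   10   12   15   17   20   22   25

25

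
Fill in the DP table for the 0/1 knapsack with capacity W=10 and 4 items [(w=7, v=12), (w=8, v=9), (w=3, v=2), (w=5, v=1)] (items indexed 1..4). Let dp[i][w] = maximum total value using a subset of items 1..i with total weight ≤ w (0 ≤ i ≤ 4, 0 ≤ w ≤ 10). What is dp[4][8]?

12

i\w   0   1   2   3   4   5   6   7   8   9  10
  0   0   0   0   0   0   0   0   0   0   0   0
  1   0   0   0   0   0   0   0  12  12  12  12
  2   0   0   0   0   0   0   0  12  12  12  12
  3   0   0   0   2   2   2   2  12  12  12  14
  4   0   0   0   2   2   2   2  12  12  12  14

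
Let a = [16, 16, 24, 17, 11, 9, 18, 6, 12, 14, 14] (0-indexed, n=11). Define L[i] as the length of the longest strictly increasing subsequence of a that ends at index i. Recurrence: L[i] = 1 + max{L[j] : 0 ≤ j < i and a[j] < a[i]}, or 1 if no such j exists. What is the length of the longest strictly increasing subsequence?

   i    0    1    2    3    4    5    6    7    8    9   10
a[i]   16   16   24   17   11    9   18    6   12   14   14
L[i]    1    1    2    2    1    1    3    1    2    3    3

3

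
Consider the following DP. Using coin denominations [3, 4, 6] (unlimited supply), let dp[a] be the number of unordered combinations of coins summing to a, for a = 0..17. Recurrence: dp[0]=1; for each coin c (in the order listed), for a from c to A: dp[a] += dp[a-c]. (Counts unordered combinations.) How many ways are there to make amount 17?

after  coin     0     1     2     3     4     5     6     7     8     9    10    11    12    13    14    15    16    17
          3     1     0     0     1     0     0     1     0     0     1     0     0     1     0     0     1     0     0
          4     1     0     0     1     1     0     1     1     1     1     1     1     2     1     1     2     2     1
          6     1     0     0     1     1     0     2     1     1     2     2     1     4     2     2     4     4     2

2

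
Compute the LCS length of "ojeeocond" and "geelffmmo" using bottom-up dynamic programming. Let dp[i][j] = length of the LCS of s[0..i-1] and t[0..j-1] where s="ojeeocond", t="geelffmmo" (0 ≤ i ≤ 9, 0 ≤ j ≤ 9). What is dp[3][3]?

   ''  g  e  e  l  f  f  m  m  o
''  0  0  0  0  0  0  0  0  0  0
 o  0  0  0  0  0  0  0  0  0  1
 j  0  0  0  0  0  0  0  0  0  1
 e  0  0  1  1  1  1  1  1  1  1
 e  0  0  1  2  2  2  2  2  2  2
 o  0  0  1  2  2  2  2  2  2  3
 c  0  0  1  2  2  2  2  2  2  3
 o  0  0  1  2  2  2  2  2  2  3
 n  0  0  1  2  2  2  2  2  2  3
 d  0  0  1  2  2  2  2  2  2  3

1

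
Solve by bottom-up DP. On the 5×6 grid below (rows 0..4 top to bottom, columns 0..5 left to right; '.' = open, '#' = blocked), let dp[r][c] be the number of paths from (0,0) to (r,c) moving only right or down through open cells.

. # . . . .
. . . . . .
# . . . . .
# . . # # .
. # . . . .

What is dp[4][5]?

r\c   0   1   2   3   4   5
  0   1   0   0   0   0   0
  1   1   1   1   1   1   1
  2   0   1   2   3   4   5
  3   0   1   3   0   0   5
  4   0   0   3   3   3   8

8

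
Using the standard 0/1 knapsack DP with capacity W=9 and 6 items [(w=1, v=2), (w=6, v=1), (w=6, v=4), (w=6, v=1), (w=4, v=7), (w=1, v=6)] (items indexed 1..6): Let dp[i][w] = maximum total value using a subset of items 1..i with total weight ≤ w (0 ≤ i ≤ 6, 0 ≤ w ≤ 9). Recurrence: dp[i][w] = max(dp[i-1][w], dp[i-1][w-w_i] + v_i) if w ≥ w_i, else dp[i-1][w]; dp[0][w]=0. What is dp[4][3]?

2

i\w   0   1   2   3   4   5   6   7   8   9
  0   0   0   0   0   0   0   0   0   0   0
  1   0   2   2   2   2   2   2   2   2   2
  2   0   2   2   2   2   2   2   3   3   3
  3   0   2   2   2   2   2   4   6   6   6
  4   0   2   2   2   2   2   4   6   6   6
  5   0   2   2   2   7   9   9   9   9   9
  6   0   6   8   8   8  13  15  15  15  15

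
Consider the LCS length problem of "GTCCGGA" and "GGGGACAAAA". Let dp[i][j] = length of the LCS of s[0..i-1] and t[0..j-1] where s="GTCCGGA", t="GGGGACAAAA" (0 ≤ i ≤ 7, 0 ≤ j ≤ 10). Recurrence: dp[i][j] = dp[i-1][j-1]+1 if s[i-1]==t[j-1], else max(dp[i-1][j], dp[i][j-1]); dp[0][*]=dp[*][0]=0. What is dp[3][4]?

   ''  G  G  G  G  A  C  A  A  A  A
''  0  0  0  0  0  0  0  0  0  0  0
 G  0  1  1  1  1  1  1  1  1  1  1
 T  0  1  1  1  1  1  1  1  1  1  1
 C  0  1  1  1  1  1  2  2  2  2  2
 C  0  1  1  1  1  1  2  2  2  2  2
 G  0  1  2  2  2  2  2  2  2  2  2
 G  0  1  2  3  3  3  3  3  3  3  3
 A  0  1  2  3  3  4  4  4  4  4  4

1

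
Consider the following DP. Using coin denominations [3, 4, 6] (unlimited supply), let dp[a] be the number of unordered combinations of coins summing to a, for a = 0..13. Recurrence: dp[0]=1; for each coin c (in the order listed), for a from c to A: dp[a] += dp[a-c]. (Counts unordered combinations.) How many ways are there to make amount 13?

2

after  coin     0     1     2     3     4     5     6     7     8     9    10    11    12    13
          3     1     0     0     1     0     0     1     0     0     1     0     0     1     0
          4     1     0     0     1     1     0     1     1     1     1     1     1     2     1
          6     1     0     0     1     1     0     2     1     1     2     2     1     4     2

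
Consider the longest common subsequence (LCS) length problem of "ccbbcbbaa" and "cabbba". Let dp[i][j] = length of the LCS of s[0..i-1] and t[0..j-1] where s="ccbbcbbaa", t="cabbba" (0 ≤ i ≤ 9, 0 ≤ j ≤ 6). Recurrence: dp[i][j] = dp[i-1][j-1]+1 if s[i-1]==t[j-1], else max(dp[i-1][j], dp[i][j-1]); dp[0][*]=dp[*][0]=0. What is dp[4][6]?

   ''  c  a  b  b  b  a
''  0  0  0  0  0  0  0
 c  0  1  1  1  1  1  1
 c  0  1  1  1  1  1  1
 b  0  1  1  2  2  2  2
 b  0  1  1  2  3  3  3
 c  0  1  1  2  3  3  3
 b  0  1  1  2  3  4  4
 b  0  1  1  2  3  4  4
 a  0  1  2  2  3  4  5
 a  0  1  2  2  3  4  5

3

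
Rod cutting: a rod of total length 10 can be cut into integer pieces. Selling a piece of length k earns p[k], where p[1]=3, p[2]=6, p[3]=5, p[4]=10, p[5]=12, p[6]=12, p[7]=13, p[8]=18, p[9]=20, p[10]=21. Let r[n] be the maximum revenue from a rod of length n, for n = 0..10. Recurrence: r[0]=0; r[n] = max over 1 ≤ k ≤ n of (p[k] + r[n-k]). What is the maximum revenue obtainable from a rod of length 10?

   n    0    1    2    3    4    5    6    7    8    9   10
r[n]    0    3    6    9   12   15   18   21   24   27   30

30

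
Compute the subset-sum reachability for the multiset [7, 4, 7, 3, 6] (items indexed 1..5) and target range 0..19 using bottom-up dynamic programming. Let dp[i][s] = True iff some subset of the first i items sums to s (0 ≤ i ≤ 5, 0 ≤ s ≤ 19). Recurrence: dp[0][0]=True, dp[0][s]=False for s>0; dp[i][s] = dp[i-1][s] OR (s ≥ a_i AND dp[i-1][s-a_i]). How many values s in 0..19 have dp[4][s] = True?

9

i\s   0   1   2   3   4   5   6   7   8   9  10  11  12  13  14  15  16  17  18  19
  0   T   F   F   F   F   F   F   F   F   F   F   F   F   F   F   F   F   F   F   F
  1   T   F   F   F   F   F   F   T   F   F   F   F   F   F   F   F   F   F   F   F
  2   T   F   F   F   T   F   F   T   F   F   F   T   F   F   F   F   F   F   F   F
  3   T   F   F   F   T   F   F   T   F   F   F   T   F   F   T   F   F   F   T   F
  4   T   F   F   T   T   F   F   T   F   F   T   T   F   F   T   F   F   T   T   F
  5   T   F   F   T   T   F   T   T   F   T   T   T   F   T   T   F   T   T   T   F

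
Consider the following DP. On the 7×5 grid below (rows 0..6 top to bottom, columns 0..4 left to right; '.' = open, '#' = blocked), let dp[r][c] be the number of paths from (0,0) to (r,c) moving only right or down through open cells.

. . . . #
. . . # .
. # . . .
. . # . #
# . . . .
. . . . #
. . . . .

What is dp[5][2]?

2

r\c   0   1   2   3   4
  0   1   1   1   1   0
  1   1   2   3   0   0
  2   1   0   3   3   3
  3   1   1   0   3   0
  4   0   1   1   4   4
  5   0   1   2   6   0
  6   0   1   3   9   9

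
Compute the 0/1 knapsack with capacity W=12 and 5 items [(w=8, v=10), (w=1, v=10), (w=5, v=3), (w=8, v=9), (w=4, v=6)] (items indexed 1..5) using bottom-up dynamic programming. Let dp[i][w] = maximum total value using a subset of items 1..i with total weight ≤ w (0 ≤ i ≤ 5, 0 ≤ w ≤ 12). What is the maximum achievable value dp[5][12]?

i\w   0   1   2   3   4   5   6   7   8   9  10  11  12
  0   0   0   0   0   0   0   0   0   0   0   0   0   0
  1   0   0   0   0   0   0   0   0  10  10  10  10  10
  2   0  10  10  10  10  10  10  10  10  20  20  20  20
  3   0  10  10  10  10  10  13  13  13  20  20  20  20
  4   0  10  10  10  10  10  13  13  13  20  20  20  20
  5   0  10  10  10  10  16  16  16  16  20  20  20  20

20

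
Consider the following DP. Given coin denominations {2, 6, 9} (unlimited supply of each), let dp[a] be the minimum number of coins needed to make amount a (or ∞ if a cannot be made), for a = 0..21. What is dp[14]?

 a  0  1  2  3  4  5  6  7  8  9 10 11 12 13 14 15 16 17 18 19 20 21
dp  0  -  1  -  2  -  1  -  2  1  3  2  2  3  3  2  4  3  2  4  3  3
(- denotes ∞ / unreachable)

3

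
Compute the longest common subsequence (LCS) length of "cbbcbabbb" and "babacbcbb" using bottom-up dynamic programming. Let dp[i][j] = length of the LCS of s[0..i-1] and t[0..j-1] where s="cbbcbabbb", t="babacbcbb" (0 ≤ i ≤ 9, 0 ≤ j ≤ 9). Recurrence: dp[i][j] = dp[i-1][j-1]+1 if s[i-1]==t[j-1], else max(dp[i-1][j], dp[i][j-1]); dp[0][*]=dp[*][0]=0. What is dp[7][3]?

3

   ''  b  a  b  a  c  b  c  b  b
''  0  0  0  0  0  0  0  0  0  0
 c  0  0  0  0  0  1  1  1  1  1
 b  0  1  1  1  1  1  2  2  2  2
 b  0  1  1  2  2  2  2  2  3  3
 c  0  1  1  2  2  3  3  3  3  3
 b  0  1  1  2  2  3  4  4  4  4
 a  0  1  2  2  3  3  4  4  4  4
 b  0  1  2  3  3  3  4  4  5  5
 b  0  1  2  3  3  3  4  4  5  6
 b  0  1  2  3  3  3  4  4  5  6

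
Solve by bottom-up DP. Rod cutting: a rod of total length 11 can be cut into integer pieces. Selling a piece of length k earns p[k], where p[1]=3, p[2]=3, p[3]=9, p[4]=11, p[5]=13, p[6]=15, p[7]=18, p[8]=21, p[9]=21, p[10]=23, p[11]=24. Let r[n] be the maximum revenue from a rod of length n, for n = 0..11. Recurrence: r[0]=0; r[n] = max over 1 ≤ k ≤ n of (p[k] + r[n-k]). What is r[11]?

33

   n    0    1    2    3    4    5    6    7    8    9   10   11
r[n]    0    3    6    9   12   15   18   21   24   27   30   33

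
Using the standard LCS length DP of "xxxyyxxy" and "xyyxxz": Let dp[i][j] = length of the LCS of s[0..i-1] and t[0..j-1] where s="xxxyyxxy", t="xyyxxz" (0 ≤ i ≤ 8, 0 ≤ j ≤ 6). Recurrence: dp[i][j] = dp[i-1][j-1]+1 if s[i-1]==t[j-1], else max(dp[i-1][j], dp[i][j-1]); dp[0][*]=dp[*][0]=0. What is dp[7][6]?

5

   ''  x  y  y  x  x  z
''  0  0  0  0  0  0  0
 x  0  1  1  1  1  1  1
 x  0  1  1  1  2  2  2
 x  0  1  1  1  2  3  3
 y  0  1  2  2  2  3  3
 y  0  1  2  3  3  3  3
 x  0  1  2  3  4  4  4
 x  0  1  2  3  4  5  5
 y  0  1  2  3  4  5  5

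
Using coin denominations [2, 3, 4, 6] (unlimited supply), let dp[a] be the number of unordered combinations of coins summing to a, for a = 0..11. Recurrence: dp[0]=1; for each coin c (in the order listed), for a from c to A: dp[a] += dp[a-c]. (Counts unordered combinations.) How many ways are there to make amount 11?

5

after  coin     0     1     2     3     4     5     6     7     8     9    10    11
          2     1     0     1     0     1     0     1     0     1     0     1     0
          3     1     0     1     1     1     1     2     1     2     2     2     2
          4     1     0     1     1     2     1     3     2     4     3     5     4
          6     1     0     1     1     2     1     4     2     5     4     7     5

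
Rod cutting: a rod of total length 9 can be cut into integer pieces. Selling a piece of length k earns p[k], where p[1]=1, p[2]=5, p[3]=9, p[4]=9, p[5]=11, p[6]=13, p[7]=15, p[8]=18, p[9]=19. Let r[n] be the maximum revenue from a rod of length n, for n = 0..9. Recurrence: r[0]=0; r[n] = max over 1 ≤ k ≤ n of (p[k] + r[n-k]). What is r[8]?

23

   n    0    1    2    3    4    5    6    7    8    9
r[n]    0    1    5    9   10   14   18   19   23   27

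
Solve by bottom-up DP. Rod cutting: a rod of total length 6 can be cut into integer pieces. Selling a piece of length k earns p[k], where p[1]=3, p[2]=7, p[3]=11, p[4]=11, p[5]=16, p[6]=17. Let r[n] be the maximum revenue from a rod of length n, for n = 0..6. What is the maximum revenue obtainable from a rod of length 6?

22

   n    0    1    2    3    4    5    6
r[n]    0    3    7   11   14   18   22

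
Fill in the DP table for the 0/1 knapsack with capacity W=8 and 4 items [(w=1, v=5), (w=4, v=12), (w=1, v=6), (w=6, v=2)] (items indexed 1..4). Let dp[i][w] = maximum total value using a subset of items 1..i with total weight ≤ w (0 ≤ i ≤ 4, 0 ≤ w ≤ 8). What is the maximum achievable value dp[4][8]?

23

i\w   0   1   2   3   4   5   6   7   8
  0   0   0   0   0   0   0   0   0   0
  1   0   5   5   5   5   5   5   5   5
  2   0   5   5   5  12  17  17  17  17
  3   0   6  11  11  12  18  23  23  23
  4   0   6  11  11  12  18  23  23  23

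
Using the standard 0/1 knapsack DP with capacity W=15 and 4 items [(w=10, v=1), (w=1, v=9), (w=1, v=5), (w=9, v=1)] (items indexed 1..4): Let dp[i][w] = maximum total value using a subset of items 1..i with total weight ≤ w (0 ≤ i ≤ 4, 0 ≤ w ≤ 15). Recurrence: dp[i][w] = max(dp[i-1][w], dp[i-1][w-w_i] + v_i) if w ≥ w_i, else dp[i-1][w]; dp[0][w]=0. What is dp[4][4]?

14

i\w   0   1   2   3   4   5   6   7   8   9  10  11  12  13  14  15
  0   0   0   0   0   0   0   0   0   0   0   0   0   0   0   0   0
  1   0   0   0   0   0   0   0   0   0   0   1   1   1   1   1   1
  2   0   9   9   9   9   9   9   9   9   9   9  10  10  10  10  10
  3   0   9  14  14  14  14  14  14  14  14  14  14  15  15  15  15
  4   0   9  14  14  14  14  14  14  14  14  14  15  15  15  15  15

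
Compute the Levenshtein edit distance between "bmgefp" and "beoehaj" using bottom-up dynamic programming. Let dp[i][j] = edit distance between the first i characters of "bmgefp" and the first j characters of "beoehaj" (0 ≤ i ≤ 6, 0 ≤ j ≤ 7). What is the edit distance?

   ''  b  e  o  e  h  a  j
''  0  1  2  3  4  5  6  7
 b  1  0  1  2  3  4  5  6
 m  2  1  1  2  3  4  5  6
 g  3  2  2  2  3  4  5  6
 e  4  3  2  3  2  3  4  5
 f  5  4  3  3  3  3  4  5
 p  6  5  4  4  4  4  4  5

5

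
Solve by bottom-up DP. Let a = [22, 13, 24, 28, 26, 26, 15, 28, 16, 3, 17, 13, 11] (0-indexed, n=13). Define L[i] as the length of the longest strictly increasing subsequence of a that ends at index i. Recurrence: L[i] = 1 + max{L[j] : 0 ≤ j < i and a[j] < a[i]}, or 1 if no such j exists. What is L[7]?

   i    0    1    2    3    4    5    6    7    8    9   10   11   12
a[i]   22   13   24   28   26   26   15   28   16    3   17   13   11
L[i]    1    1    2    3    3    3    2    4    3    1    4    2    2

4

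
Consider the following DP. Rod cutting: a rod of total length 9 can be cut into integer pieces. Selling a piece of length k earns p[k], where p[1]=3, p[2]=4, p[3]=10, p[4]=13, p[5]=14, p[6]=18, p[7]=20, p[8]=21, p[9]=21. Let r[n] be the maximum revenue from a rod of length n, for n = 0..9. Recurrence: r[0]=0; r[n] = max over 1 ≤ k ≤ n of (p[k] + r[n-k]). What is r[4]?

   n    0    1    2    3    4    5    6    7    8    9
r[n]    0    3    6   10   13   16   20   23   26   30

13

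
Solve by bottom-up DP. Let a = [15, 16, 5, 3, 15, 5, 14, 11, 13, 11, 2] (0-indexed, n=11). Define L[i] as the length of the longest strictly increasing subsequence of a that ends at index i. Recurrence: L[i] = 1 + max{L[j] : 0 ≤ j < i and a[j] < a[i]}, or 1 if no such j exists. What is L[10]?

   i    0    1    2    3    4    5    6    7    8    9   10
a[i]   15   16    5    3   15    5   14   11   13   11    2
L[i]    1    2    1    1    2    2    3    3    4    3    1

1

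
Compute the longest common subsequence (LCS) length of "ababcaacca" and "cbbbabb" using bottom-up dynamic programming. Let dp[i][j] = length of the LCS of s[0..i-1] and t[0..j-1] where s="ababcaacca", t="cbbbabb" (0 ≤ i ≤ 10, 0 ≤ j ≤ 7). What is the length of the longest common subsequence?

3

   ''  c  b  b  b  a  b  b
''  0  0  0  0  0  0  0  0
 a  0  0  0  0  0  1  1  1
 b  0  0  1  1  1  1  2  2
 a  0  0  1  1  1  2  2  2
 b  0  0  1  2  2  2  3  3
 c  0  1  1  2  2  2  3  3
 a  0  1  1  2  2  3  3  3
 a  0  1  1  2  2  3  3  3
 c  0  1  1  2  2  3  3  3
 c  0  1  1  2  2  3  3  3
 a  0  1  1  2  2  3  3  3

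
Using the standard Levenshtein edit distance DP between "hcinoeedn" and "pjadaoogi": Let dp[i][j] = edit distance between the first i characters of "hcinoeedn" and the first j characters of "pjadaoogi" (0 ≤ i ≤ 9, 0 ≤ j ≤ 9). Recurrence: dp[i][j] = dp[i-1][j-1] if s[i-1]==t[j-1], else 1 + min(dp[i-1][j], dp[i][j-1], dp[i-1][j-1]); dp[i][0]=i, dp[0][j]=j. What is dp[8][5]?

8

   ''  p  j  a  d  a  o  o  g  i
''  0  1  2  3  4  5  6  7  8  9
 h  1  1  2  3  4  5  6  7  8  9
 c  2  2  2  3  4  5  6  7  8  9
 i  3  3  3  3  4  5  6  7  8  8
 n  4  4  4  4  4  5  6  7  8  9
 o  5  5  5  5  5  5  5  6  7  8
 e  6  6  6  6  6  6  6  6  7  8
 e  7  7  7  7  7  7  7  7  7  8
 d  8  8  8  8  7  8  8  8  8  8
 n  9  9  9  9  8  8  9  9  9  9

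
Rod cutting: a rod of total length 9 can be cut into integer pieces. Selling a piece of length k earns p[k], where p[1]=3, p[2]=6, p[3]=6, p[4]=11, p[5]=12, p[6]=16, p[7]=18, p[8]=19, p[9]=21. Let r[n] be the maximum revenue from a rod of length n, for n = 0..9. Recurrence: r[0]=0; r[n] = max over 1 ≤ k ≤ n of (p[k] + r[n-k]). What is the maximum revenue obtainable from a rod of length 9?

27

   n    0    1    2    3    4    5    6    7    8    9
r[n]    0    3    6    9   12   15   18   21   24   27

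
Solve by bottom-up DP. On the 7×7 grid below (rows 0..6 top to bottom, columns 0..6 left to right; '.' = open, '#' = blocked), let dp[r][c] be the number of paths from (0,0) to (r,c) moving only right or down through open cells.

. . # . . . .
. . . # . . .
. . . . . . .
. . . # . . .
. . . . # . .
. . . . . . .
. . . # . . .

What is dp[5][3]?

r\c   0   1   2   3   4   5   6
  0   1   1   0   0   0   0   0
  1   1   2   2   0   0   0   0
  2   1   3   5   5   5   5   5
  3   1   4   9   0   5  10  15
  4   1   5  14  14   0  10  25
  5   1   6  20  34  34  44  69
  6   1   7  27   0  34  78 147

34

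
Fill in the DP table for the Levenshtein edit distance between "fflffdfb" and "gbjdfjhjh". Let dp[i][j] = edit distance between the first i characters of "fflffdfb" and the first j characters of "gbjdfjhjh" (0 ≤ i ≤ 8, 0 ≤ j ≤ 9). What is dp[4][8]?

   ''  g  b  j  d  f  j  h  j  h
''  0  1  2  3  4  5  6  7  8  9
 f  1  1  2  3  4  4  5  6  7  8
 f  2  2  2  3  4  4  5  6  7  8
 l  3  3  3  3  4  5  5  6  7  8
 f  4  4  4  4  4  4  5  6  7  8
 f  5  5  5  5  5  4  5  6  7  8
 d  6  6  6  6  5  5  5  6  7  8
 f  7  7  7  7  6  5  6  6  7  8
 b  8  8  7  8  7  6  6  7  7  8

7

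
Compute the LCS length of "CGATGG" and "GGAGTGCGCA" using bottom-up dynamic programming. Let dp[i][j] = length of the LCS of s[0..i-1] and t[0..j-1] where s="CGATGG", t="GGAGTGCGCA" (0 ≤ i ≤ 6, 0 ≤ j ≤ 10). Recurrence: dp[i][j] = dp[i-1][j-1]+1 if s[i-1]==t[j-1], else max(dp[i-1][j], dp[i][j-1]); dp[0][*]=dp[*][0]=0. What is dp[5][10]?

   ''  G  G  A  G  T  G  C  G  C  A
''  0  0  0  0  0  0  0  0  0  0  0
 C  0  0  0  0  0  0  0  1  1  1  1
 G  0  1  1  1  1  1  1  1  2  2  2
 A  0  1  1  2  2  2  2  2  2  2  3
 T  0  1  1  2  2  3  3  3  3  3  3
 G  0  1  2  2  3  3  4  4  4  4  4
 G  0  1  2  2  3  3  4  4  5  5  5

4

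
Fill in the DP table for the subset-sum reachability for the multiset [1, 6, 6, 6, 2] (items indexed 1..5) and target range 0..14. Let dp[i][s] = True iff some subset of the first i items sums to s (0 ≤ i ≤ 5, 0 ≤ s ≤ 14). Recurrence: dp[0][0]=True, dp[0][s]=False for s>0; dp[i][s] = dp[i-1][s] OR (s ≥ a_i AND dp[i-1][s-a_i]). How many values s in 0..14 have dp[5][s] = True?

i\s   0   1   2   3   4   5   6   7   8   9  10  11  12  13  14
  0   T   F   F   F   F   F   F   F   F   F   F   F   F   F   F
  1   T   T   F   F   F   F   F   F   F   F   F   F   F   F   F
  2   T   T   F   F   F   F   T   T   F   F   F   F   F   F   F
  3   T   T   F   F   F   F   T   T   F   F   F   F   T   T   F
  4   T   T   F   F   F   F   T   T   F   F   F   F   T   T   F
  5   T   T   T   T   F   F   T   T   T   T   F   F   T   T   T

11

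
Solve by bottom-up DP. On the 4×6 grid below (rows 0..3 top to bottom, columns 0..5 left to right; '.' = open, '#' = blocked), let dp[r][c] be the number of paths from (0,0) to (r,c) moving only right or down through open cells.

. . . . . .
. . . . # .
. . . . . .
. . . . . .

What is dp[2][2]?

6

r\c   0   1   2   3   4   5
  0   1   1   1   1   1   1
  1   1   2   3   4   0   1
  2   1   3   6  10  10  11
  3   1   4  10  20  30  41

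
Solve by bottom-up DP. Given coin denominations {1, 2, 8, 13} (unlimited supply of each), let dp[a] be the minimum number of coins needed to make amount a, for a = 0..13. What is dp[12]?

3

 a  0  1  2  3  4  5  6  7  8  9 10 11 12 13
dp  0  1  1  2  2  3  3  4  1  2  2  3  3  1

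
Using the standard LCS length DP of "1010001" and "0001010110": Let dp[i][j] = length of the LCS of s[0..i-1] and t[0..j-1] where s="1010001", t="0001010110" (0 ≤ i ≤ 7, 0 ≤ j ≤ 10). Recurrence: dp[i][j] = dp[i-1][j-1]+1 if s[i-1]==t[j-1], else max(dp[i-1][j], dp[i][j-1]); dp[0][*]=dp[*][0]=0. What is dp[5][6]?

   ''  0  0  0  1  0  1  0  1  1  0
''  0  0  0  0  0  0  0  0  0  0  0
 1  0  0  0  0  1  1  1  1  1  1  1
 0  0  1  1  1  1  2  2  2  2  2  2
 1  0  1  1  1  2  2  3  3  3  3  3
 0  0  1  2  2  2  3  3  4  4  4  4
 0  0  1  2  3  3  3  3  4  4  4  5
 0  0  1  2  3  3  4  4  4  4  4  5
 1  0  1  2  3  4  4  5  5  5  5  5

3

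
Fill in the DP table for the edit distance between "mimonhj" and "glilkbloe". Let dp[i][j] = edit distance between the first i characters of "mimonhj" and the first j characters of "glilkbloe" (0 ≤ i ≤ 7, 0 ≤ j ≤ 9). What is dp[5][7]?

6

   ''  g  l  i  l  k  b  l  o  e
''  0  1  2  3  4  5  6  7  8  9
 m  1  1  2  3  4  5  6  7  8  9
 i  2  2  2  2  3  4  5  6  7  8
 m  3  3  3  3  3  4  5  6  7  8
 o  4  4  4  4  4  4  5  6  6  7
 n  5  5  5  5  5  5  5  6  7  7
 h  6  6  6  6  6  6  6  6  7  8
 j  7  7  7  7  7  7  7  7  7  8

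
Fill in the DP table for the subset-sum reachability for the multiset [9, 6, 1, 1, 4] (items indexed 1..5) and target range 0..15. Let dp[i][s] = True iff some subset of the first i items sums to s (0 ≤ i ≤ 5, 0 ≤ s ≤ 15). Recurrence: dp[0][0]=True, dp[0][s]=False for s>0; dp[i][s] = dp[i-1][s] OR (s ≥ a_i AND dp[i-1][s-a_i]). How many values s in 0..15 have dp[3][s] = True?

7

i\s   0   1   2   3   4   5   6   7   8   9  10  11  12  13  14  15
  0   T   F   F   F   F   F   F   F   F   F   F   F   F   F   F   F
  1   T   F   F   F   F   F   F   F   F   T   F   F   F   F   F   F
  2   T   F   F   F   F   F   T   F   F   T   F   F   F   F   F   T
  3   T   T   F   F   F   F   T   T   F   T   T   F   F   F   F   T
  4   T   T   T   F   F   F   T   T   T   T   T   T   F   F   F   T
  5   T   T   T   F   T   T   T   T   T   T   T   T   T   T   T   T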